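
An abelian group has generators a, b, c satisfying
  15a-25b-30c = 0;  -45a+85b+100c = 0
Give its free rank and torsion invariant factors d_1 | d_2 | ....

Answer: M ≅ ℤ^1 ⊕ ℤ/5 ⊕ ℤ/10

Derivation:
rank_ℚ(R)=2; free=3−2=1
SNF(R) diag = [5, 10] → torsion [5, 10]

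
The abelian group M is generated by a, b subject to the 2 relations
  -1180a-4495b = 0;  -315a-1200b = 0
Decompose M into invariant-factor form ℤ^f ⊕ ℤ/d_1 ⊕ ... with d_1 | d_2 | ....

Answer: M ≅ ℤ/5 ⊕ ℤ/15

Derivation:
rank_ℚ(R)=2; free=2−2=0
SNF(R) diag = [5, 15] → torsion [5, 15]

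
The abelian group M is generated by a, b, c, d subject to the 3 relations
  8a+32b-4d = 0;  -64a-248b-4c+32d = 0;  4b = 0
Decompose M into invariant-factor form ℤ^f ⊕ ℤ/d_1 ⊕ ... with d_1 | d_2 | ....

Answer: M ≅ ℤ^1 ⊕ ℤ/4 ⊕ ℤ/4 ⊕ ℤ/4

Derivation:
rank_ℚ(R)=3; free=4−3=1
SNF(R) diag = [4, 4, 4] → torsion [4, 4, 4]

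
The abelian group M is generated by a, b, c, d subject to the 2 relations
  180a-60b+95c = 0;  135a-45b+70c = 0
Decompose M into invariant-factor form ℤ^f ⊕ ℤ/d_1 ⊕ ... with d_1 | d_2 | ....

Answer: M ≅ ℤ^2 ⊕ ℤ/5 ⊕ ℤ/15

Derivation:
rank_ℚ(R)=2; free=4−2=2
SNF(R) diag = [5, 15] → torsion [5, 15]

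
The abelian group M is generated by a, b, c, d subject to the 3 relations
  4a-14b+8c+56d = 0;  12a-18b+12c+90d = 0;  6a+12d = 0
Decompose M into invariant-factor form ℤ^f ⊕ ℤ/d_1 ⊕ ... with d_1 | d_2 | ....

rank_ℚ(R)=3; free=4−3=1
SNF(R) diag = [2, 6, 6] → torsion [2, 6, 6]

Answer: M ≅ ℤ^1 ⊕ ℤ/2 ⊕ ℤ/6 ⊕ ℤ/6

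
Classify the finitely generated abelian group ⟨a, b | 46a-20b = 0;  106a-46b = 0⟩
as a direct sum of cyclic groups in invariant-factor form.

Answer: M ≅ ℤ/2 ⊕ ℤ/2

Derivation:
rank_ℚ(R)=2; free=2−2=0
SNF(R) diag = [2, 2] → torsion [2, 2]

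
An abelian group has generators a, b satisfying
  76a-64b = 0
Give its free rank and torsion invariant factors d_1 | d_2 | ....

rank_ℚ(R)=1; free=2−1=1
SNF(R) diag = [4] → torsion [4]

Answer: M ≅ ℤ^1 ⊕ ℤ/4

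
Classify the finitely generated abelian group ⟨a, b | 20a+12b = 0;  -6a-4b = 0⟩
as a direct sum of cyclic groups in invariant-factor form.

Answer: M ≅ ℤ/2 ⊕ ℤ/4

Derivation:
rank_ℚ(R)=2; free=2−2=0
SNF(R) diag = [2, 4] → torsion [2, 4]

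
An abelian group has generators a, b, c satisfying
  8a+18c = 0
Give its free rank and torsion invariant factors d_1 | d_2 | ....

rank_ℚ(R)=1; free=3−1=2
SNF(R) diag = [2] → torsion [2]

Answer: M ≅ ℤ^2 ⊕ ℤ/2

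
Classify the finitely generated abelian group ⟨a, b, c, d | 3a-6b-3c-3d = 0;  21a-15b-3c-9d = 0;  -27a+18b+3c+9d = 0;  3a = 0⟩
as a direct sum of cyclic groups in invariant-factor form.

Answer: M ≅ ℤ/3 ⊕ ℤ/3 ⊕ ℤ/3 ⊕ ℤ/6

Derivation:
rank_ℚ(R)=4; free=4−4=0
SNF(R) diag = [3, 3, 3, 6] → torsion [3, 3, 3, 6]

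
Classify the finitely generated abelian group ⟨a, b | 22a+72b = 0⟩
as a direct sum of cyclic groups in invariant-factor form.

rank_ℚ(R)=1; free=2−1=1
SNF(R) diag = [2] → torsion [2]

Answer: M ≅ ℤ^1 ⊕ ℤ/2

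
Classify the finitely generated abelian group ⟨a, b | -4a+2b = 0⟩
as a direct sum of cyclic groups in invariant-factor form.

rank_ℚ(R)=1; free=2−1=1
SNF(R) diag = [2] → torsion [2]

Answer: M ≅ ℤ^1 ⊕ ℤ/2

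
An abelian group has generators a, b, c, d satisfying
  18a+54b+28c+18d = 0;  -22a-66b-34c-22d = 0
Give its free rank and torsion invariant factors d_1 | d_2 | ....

rank_ℚ(R)=2; free=4−2=2
SNF(R) diag = [2, 2] → torsion [2, 2]

Answer: M ≅ ℤ^2 ⊕ ℤ/2 ⊕ ℤ/2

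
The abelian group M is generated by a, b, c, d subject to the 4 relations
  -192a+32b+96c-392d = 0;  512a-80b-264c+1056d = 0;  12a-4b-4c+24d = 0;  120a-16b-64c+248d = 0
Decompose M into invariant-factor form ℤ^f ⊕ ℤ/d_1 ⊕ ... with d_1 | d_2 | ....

rank_ℚ(R)=4; free=4−4=0
SNF(R) diag = [4, 8, 8, 8] → torsion [4, 8, 8, 8]

Answer: M ≅ ℤ/4 ⊕ ℤ/8 ⊕ ℤ/8 ⊕ ℤ/8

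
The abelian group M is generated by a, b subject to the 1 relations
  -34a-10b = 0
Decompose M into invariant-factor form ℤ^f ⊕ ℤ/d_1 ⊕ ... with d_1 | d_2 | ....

rank_ℚ(R)=1; free=2−1=1
SNF(R) diag = [2] → torsion [2]

Answer: M ≅ ℤ^1 ⊕ ℤ/2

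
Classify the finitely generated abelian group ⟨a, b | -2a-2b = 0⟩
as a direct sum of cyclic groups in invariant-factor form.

Answer: M ≅ ℤ^1 ⊕ ℤ/2

Derivation:
rank_ℚ(R)=1; free=2−1=1
SNF(R) diag = [2] → torsion [2]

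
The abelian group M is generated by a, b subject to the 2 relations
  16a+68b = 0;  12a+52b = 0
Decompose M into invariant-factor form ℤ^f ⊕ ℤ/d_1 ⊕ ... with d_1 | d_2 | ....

Answer: M ≅ ℤ/4 ⊕ ℤ/4

Derivation:
rank_ℚ(R)=2; free=2−2=0
SNF(R) diag = [4, 4] → torsion [4, 4]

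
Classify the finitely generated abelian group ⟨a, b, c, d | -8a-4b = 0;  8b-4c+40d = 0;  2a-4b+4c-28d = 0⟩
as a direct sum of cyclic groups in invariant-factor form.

rank_ℚ(R)=3; free=4−3=1
SNF(R) diag = [2, 4, 12] → torsion [2, 4, 12]

Answer: M ≅ ℤ^1 ⊕ ℤ/2 ⊕ ℤ/4 ⊕ ℤ/12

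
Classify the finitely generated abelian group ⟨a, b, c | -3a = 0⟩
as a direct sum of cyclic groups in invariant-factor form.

rank_ℚ(R)=1; free=3−1=2
SNF(R) diag = [3] → torsion [3]

Answer: M ≅ ℤ^2 ⊕ ℤ/3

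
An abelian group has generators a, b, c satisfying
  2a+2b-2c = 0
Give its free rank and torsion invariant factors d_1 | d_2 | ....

Answer: M ≅ ℤ^2 ⊕ ℤ/2

Derivation:
rank_ℚ(R)=1; free=3−1=2
SNF(R) diag = [2] → torsion [2]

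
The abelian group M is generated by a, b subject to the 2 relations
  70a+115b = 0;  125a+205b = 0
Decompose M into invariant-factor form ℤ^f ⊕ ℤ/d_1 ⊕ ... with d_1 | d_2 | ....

rank_ℚ(R)=2; free=2−2=0
SNF(R) diag = [5, 5] → torsion [5, 5]

Answer: M ≅ ℤ/5 ⊕ ℤ/5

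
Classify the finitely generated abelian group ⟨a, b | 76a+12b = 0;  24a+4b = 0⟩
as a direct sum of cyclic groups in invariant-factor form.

rank_ℚ(R)=2; free=2−2=0
SNF(R) diag = [4, 4] → torsion [4, 4]

Answer: M ≅ ℤ/4 ⊕ ℤ/4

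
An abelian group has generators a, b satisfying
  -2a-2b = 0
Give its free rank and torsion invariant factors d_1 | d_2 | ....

rank_ℚ(R)=1; free=2−1=1
SNF(R) diag = [2] → torsion [2]

Answer: M ≅ ℤ^1 ⊕ ℤ/2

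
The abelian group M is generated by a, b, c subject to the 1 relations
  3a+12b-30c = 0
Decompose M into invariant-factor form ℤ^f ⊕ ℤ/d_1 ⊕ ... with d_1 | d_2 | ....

rank_ℚ(R)=1; free=3−1=2
SNF(R) diag = [3] → torsion [3]

Answer: M ≅ ℤ^2 ⊕ ℤ/3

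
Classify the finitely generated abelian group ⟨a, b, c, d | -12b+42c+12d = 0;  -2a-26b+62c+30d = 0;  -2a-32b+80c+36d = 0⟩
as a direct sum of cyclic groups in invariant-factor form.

Answer: M ≅ ℤ^1 ⊕ ℤ/2 ⊕ ℤ/6 ⊕ ℤ/6

Derivation:
rank_ℚ(R)=3; free=4−3=1
SNF(R) diag = [2, 6, 6] → torsion [2, 6, 6]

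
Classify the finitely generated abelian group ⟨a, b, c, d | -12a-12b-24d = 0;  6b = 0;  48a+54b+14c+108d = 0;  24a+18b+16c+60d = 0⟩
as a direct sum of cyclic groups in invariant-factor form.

rank_ℚ(R)=4; free=4−4=0
SNF(R) diag = [2, 6, 12, 12] → torsion [2, 6, 12, 12]

Answer: M ≅ ℤ/2 ⊕ ℤ/6 ⊕ ℤ/12 ⊕ ℤ/12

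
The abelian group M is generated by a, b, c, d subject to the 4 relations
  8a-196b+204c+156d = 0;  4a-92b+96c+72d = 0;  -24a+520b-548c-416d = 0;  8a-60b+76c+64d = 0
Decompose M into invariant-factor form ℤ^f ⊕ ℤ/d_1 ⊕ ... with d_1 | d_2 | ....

Answer: M ≅ ℤ/4 ⊕ ℤ/4 ⊕ ℤ/12 ⊕ ℤ/12

Derivation:
rank_ℚ(R)=4; free=4−4=0
SNF(R) diag = [4, 4, 12, 12] → torsion [4, 4, 12, 12]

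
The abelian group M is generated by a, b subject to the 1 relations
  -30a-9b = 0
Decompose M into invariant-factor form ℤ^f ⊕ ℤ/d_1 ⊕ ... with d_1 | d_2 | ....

Answer: M ≅ ℤ^1 ⊕ ℤ/3

Derivation:
rank_ℚ(R)=1; free=2−1=1
SNF(R) diag = [3] → torsion [3]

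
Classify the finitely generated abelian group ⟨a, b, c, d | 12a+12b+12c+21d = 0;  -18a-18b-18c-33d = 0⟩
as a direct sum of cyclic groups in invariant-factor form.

rank_ℚ(R)=2; free=4−2=2
SNF(R) diag = [3, 6] → torsion [3, 6]

Answer: M ≅ ℤ^2 ⊕ ℤ/3 ⊕ ℤ/6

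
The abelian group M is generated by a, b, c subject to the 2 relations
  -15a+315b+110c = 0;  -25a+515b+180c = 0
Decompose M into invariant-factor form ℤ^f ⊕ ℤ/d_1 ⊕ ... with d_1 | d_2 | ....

rank_ℚ(R)=2; free=3−2=1
SNF(R) diag = [5, 10] → torsion [5, 10]

Answer: M ≅ ℤ^1 ⊕ ℤ/5 ⊕ ℤ/10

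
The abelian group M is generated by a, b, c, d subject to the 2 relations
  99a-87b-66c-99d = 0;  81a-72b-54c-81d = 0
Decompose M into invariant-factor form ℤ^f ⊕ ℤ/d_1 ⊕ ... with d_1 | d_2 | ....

Answer: M ≅ ℤ^2 ⊕ ℤ/3 ⊕ ℤ/9

Derivation:
rank_ℚ(R)=2; free=4−2=2
SNF(R) diag = [3, 9] → torsion [3, 9]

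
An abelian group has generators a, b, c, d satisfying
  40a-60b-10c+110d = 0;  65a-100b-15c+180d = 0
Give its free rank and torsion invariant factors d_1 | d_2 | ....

Answer: M ≅ ℤ^2 ⊕ ℤ/5 ⊕ ℤ/10

Derivation:
rank_ℚ(R)=2; free=4−2=2
SNF(R) diag = [5, 10] → torsion [5, 10]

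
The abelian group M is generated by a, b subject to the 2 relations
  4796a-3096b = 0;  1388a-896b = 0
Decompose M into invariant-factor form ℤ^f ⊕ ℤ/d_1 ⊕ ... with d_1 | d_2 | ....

Answer: M ≅ ℤ/4 ⊕ ℤ/8

Derivation:
rank_ℚ(R)=2; free=2−2=0
SNF(R) diag = [4, 8] → torsion [4, 8]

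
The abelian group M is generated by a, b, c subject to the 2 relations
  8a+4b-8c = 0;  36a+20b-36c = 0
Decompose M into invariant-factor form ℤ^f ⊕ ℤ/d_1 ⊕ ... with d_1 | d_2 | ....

rank_ℚ(R)=2; free=3−2=1
SNF(R) diag = [4, 4] → torsion [4, 4]

Answer: M ≅ ℤ^1 ⊕ ℤ/4 ⊕ ℤ/4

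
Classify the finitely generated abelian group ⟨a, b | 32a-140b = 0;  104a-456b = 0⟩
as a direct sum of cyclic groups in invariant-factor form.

Answer: M ≅ ℤ/4 ⊕ ℤ/8

Derivation:
rank_ℚ(R)=2; free=2−2=0
SNF(R) diag = [4, 8] → torsion [4, 8]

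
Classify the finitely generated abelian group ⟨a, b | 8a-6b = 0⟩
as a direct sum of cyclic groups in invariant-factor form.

Answer: M ≅ ℤ^1 ⊕ ℤ/2

Derivation:
rank_ℚ(R)=1; free=2−1=1
SNF(R) diag = [2] → torsion [2]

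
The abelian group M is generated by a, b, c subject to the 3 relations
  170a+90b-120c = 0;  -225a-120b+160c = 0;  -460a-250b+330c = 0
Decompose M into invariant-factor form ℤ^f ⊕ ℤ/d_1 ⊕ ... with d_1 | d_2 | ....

Answer: M ≅ ℤ/5 ⊕ ℤ/10 ⊕ ℤ/10

Derivation:
rank_ℚ(R)=3; free=3−3=0
SNF(R) diag = [5, 10, 10] → torsion [5, 10, 10]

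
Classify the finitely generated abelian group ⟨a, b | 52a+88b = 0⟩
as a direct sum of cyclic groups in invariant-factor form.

rank_ℚ(R)=1; free=2−1=1
SNF(R) diag = [4] → torsion [4]

Answer: M ≅ ℤ^1 ⊕ ℤ/4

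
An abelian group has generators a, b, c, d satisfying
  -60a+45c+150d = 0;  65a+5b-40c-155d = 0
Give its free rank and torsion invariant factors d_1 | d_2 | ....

Answer: M ≅ ℤ^2 ⊕ ℤ/5 ⊕ ℤ/15

Derivation:
rank_ℚ(R)=2; free=4−2=2
SNF(R) diag = [5, 15] → torsion [5, 15]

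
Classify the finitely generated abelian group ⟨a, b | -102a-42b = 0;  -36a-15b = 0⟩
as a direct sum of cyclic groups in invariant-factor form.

rank_ℚ(R)=2; free=2−2=0
SNF(R) diag = [3, 6] → torsion [3, 6]

Answer: M ≅ ℤ/3 ⊕ ℤ/6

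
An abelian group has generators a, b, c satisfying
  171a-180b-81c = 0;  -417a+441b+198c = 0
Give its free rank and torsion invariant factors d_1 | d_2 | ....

rank_ℚ(R)=2; free=3−2=1
SNF(R) diag = [3, 9] → torsion [3, 9]

Answer: M ≅ ℤ^1 ⊕ ℤ/3 ⊕ ℤ/9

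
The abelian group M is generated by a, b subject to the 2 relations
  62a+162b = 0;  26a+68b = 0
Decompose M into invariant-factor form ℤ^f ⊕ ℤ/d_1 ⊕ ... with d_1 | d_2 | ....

rank_ℚ(R)=2; free=2−2=0
SNF(R) diag = [2, 2] → torsion [2, 2]

Answer: M ≅ ℤ/2 ⊕ ℤ/2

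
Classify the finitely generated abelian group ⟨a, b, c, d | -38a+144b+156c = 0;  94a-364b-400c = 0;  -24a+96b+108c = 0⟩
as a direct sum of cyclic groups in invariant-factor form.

rank_ℚ(R)=3; free=4−3=1
SNF(R) diag = [2, 4, 12] → torsion [2, 4, 12]

Answer: M ≅ ℤ^1 ⊕ ℤ/2 ⊕ ℤ/4 ⊕ ℤ/12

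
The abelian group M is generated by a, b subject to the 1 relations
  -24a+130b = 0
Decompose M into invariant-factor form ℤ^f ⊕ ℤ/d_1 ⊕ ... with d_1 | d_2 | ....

rank_ℚ(R)=1; free=2−1=1
SNF(R) diag = [2] → torsion [2]

Answer: M ≅ ℤ^1 ⊕ ℤ/2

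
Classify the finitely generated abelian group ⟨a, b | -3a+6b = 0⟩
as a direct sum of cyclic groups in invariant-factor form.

Answer: M ≅ ℤ^1 ⊕ ℤ/3

Derivation:
rank_ℚ(R)=1; free=2−1=1
SNF(R) diag = [3] → torsion [3]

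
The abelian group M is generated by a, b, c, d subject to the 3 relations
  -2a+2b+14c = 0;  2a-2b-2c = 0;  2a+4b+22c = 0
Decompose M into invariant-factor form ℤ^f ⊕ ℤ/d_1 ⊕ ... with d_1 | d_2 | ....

rank_ℚ(R)=3; free=4−3=1
SNF(R) diag = [2, 6, 12] → torsion [2, 6, 12]

Answer: M ≅ ℤ^1 ⊕ ℤ/2 ⊕ ℤ/6 ⊕ ℤ/12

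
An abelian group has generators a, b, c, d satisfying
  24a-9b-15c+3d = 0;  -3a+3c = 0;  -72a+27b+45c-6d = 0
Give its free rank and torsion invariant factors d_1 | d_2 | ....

rank_ℚ(R)=3; free=4−3=1
SNF(R) diag = [3, 3, 9] → torsion [3, 3, 9]

Answer: M ≅ ℤ^1 ⊕ ℤ/3 ⊕ ℤ/3 ⊕ ℤ/9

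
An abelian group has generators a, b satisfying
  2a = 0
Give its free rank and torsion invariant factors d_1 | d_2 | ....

rank_ℚ(R)=1; free=2−1=1
SNF(R) diag = [2] → torsion [2]

Answer: M ≅ ℤ^1 ⊕ ℤ/2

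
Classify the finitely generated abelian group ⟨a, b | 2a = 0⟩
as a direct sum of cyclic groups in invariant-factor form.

rank_ℚ(R)=1; free=2−1=1
SNF(R) diag = [2] → torsion [2]

Answer: M ≅ ℤ^1 ⊕ ℤ/2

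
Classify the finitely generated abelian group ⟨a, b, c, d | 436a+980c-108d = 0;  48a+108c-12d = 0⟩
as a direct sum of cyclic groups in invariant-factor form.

Answer: M ≅ ℤ^2 ⊕ ℤ/4 ⊕ ℤ/12

Derivation:
rank_ℚ(R)=2; free=4−2=2
SNF(R) diag = [4, 12] → torsion [4, 12]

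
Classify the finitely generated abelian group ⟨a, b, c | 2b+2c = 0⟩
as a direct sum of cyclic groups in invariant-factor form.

rank_ℚ(R)=1; free=3−1=2
SNF(R) diag = [2] → torsion [2]

Answer: M ≅ ℤ^2 ⊕ ℤ/2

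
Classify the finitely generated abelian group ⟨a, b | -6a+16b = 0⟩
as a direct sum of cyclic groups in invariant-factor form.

Answer: M ≅ ℤ^1 ⊕ ℤ/2

Derivation:
rank_ℚ(R)=1; free=2−1=1
SNF(R) diag = [2] → torsion [2]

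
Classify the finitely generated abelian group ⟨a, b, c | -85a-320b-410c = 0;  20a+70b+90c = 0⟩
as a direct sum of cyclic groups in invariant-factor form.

rank_ℚ(R)=2; free=3−2=1
SNF(R) diag = [5, 10] → torsion [5, 10]

Answer: M ≅ ℤ^1 ⊕ ℤ/5 ⊕ ℤ/10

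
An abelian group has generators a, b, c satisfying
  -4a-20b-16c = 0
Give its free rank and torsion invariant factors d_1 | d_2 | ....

Answer: M ≅ ℤ^2 ⊕ ℤ/4

Derivation:
rank_ℚ(R)=1; free=3−1=2
SNF(R) diag = [4] → torsion [4]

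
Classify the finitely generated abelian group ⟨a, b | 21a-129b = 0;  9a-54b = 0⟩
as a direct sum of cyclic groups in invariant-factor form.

Answer: M ≅ ℤ/3 ⊕ ℤ/9

Derivation:
rank_ℚ(R)=2; free=2−2=0
SNF(R) diag = [3, 9] → torsion [3, 9]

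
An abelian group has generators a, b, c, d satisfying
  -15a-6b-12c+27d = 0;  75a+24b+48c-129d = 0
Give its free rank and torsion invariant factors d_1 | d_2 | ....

rank_ℚ(R)=2; free=4−2=2
SNF(R) diag = [3, 6] → torsion [3, 6]

Answer: M ≅ ℤ^2 ⊕ ℤ/3 ⊕ ℤ/6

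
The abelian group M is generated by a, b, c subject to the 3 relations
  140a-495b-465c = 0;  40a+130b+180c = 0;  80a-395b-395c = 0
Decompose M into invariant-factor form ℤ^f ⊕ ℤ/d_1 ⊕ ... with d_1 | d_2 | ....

rank_ℚ(R)=3; free=3−3=0
SNF(R) diag = [5, 10, 20] → torsion [5, 10, 20]

Answer: M ≅ ℤ/5 ⊕ ℤ/10 ⊕ ℤ/20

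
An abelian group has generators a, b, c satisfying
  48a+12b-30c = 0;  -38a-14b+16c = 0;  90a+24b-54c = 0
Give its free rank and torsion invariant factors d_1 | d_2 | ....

rank_ℚ(R)=3; free=3−3=0
SNF(R) diag = [2, 6, 6] → torsion [2, 6, 6]

Answer: M ≅ ℤ/2 ⊕ ℤ/6 ⊕ ℤ/6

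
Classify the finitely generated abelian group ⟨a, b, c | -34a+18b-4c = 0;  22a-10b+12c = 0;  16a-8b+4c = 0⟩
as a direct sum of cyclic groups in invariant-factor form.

Answer: M ≅ ℤ/2 ⊕ ℤ/4 ⊕ ℤ/4

Derivation:
rank_ℚ(R)=3; free=3−3=0
SNF(R) diag = [2, 4, 4] → torsion [2, 4, 4]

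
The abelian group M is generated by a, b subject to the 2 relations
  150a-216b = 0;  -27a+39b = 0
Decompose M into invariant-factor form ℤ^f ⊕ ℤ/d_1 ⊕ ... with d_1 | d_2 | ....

Answer: M ≅ ℤ/3 ⊕ ℤ/6

Derivation:
rank_ℚ(R)=2; free=2−2=0
SNF(R) diag = [3, 6] → torsion [3, 6]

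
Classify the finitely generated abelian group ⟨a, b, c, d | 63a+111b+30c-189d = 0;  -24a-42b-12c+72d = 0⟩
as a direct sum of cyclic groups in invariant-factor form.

rank_ℚ(R)=2; free=4−2=2
SNF(R) diag = [3, 6] → torsion [3, 6]

Answer: M ≅ ℤ^2 ⊕ ℤ/3 ⊕ ℤ/6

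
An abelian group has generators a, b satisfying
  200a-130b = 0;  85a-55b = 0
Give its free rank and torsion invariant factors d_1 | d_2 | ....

Answer: M ≅ ℤ/5 ⊕ ℤ/10

Derivation:
rank_ℚ(R)=2; free=2−2=0
SNF(R) diag = [5, 10] → torsion [5, 10]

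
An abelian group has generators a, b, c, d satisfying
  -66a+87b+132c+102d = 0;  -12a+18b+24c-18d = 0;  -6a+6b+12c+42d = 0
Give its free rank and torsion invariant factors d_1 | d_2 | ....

rank_ℚ(R)=3; free=4−3=1
SNF(R) diag = [3, 6, 6] → torsion [3, 6, 6]

Answer: M ≅ ℤ^1 ⊕ ℤ/3 ⊕ ℤ/6 ⊕ ℤ/6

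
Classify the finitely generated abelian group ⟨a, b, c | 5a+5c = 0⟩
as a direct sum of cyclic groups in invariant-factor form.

Answer: M ≅ ℤ^2 ⊕ ℤ/5

Derivation:
rank_ℚ(R)=1; free=3−1=2
SNF(R) diag = [5] → torsion [5]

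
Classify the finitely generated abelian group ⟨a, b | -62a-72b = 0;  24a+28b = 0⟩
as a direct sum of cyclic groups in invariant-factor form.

rank_ℚ(R)=2; free=2−2=0
SNF(R) diag = [2, 4] → torsion [2, 4]

Answer: M ≅ ℤ/2 ⊕ ℤ/4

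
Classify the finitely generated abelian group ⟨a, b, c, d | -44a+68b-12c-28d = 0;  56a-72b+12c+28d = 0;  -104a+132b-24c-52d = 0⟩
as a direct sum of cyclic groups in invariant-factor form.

Answer: M ≅ ℤ^1 ⊕ ℤ/4 ⊕ ℤ/4 ⊕ ℤ/12

Derivation:
rank_ℚ(R)=3; free=4−3=1
SNF(R) diag = [4, 4, 12] → torsion [4, 4, 12]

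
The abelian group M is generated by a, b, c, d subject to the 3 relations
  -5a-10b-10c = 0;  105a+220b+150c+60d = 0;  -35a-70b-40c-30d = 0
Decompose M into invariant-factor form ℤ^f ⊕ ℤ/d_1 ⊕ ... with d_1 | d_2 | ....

rank_ℚ(R)=3; free=4−3=1
SNF(R) diag = [5, 10, 30] → torsion [5, 10, 30]

Answer: M ≅ ℤ^1 ⊕ ℤ/5 ⊕ ℤ/10 ⊕ ℤ/30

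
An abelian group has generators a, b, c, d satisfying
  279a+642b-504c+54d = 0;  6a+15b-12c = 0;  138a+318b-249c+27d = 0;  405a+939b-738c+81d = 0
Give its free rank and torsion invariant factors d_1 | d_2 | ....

Answer: M ≅ ℤ/3 ⊕ ℤ/3 ⊕ ℤ/9 ⊕ ℤ/27

Derivation:
rank_ℚ(R)=4; free=4−4=0
SNF(R) diag = [3, 3, 9, 27] → torsion [3, 3, 9, 27]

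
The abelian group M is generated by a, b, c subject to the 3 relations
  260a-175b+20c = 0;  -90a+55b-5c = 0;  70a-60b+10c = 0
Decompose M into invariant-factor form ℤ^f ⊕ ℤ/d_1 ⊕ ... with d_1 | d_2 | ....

Answer: M ≅ ℤ/5 ⊕ ℤ/5 ⊕ ℤ/10

Derivation:
rank_ℚ(R)=3; free=3−3=0
SNF(R) diag = [5, 5, 10] → torsion [5, 5, 10]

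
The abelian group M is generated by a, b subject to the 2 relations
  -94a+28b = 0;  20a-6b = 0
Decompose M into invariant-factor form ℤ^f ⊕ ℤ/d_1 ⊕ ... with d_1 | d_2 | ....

rank_ℚ(R)=2; free=2−2=0
SNF(R) diag = [2, 2] → torsion [2, 2]

Answer: M ≅ ℤ/2 ⊕ ℤ/2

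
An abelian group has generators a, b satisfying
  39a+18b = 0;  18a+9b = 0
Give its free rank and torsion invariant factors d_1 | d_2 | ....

rank_ℚ(R)=2; free=2−2=0
SNF(R) diag = [3, 9] → torsion [3, 9]

Answer: M ≅ ℤ/3 ⊕ ℤ/9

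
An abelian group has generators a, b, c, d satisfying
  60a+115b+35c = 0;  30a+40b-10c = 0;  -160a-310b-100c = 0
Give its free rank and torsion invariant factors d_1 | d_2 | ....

rank_ℚ(R)=3; free=4−3=1
SNF(R) diag = [5, 10, 30] → torsion [5, 10, 30]

Answer: M ≅ ℤ^1 ⊕ ℤ/5 ⊕ ℤ/10 ⊕ ℤ/30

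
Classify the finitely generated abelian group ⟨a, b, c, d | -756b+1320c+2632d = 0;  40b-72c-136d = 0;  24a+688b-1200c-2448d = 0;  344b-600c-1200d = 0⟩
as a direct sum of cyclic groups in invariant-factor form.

Answer: M ≅ ℤ/4 ⊕ ℤ/8 ⊕ ℤ/24 ⊕ ℤ/72

Derivation:
rank_ℚ(R)=4; free=4−4=0
SNF(R) diag = [4, 8, 24, 72] → torsion [4, 8, 24, 72]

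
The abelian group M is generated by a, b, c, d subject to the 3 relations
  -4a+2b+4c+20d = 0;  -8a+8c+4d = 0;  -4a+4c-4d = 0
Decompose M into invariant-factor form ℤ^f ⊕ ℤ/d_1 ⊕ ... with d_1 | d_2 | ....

rank_ℚ(R)=3; free=4−3=1
SNF(R) diag = [2, 4, 12] → torsion [2, 4, 12]

Answer: M ≅ ℤ^1 ⊕ ℤ/2 ⊕ ℤ/4 ⊕ ℤ/12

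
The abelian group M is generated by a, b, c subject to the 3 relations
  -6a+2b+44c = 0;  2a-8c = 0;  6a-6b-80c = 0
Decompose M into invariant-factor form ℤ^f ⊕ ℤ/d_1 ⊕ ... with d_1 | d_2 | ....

Answer: M ≅ ℤ/2 ⊕ ℤ/2 ⊕ ℤ/4

Derivation:
rank_ℚ(R)=3; free=3−3=0
SNF(R) diag = [2, 2, 4] → torsion [2, 2, 4]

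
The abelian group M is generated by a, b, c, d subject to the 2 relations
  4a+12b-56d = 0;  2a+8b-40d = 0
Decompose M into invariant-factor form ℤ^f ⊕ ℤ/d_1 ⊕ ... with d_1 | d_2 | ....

rank_ℚ(R)=2; free=4−2=2
SNF(R) diag = [2, 4] → torsion [2, 4]

Answer: M ≅ ℤ^2 ⊕ ℤ/2 ⊕ ℤ/4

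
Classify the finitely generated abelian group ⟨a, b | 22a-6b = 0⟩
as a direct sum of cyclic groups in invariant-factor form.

rank_ℚ(R)=1; free=2−1=1
SNF(R) diag = [2] → torsion [2]

Answer: M ≅ ℤ^1 ⊕ ℤ/2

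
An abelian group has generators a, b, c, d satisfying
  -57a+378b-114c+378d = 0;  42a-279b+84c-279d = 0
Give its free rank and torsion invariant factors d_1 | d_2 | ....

rank_ℚ(R)=2; free=4−2=2
SNF(R) diag = [3, 9] → torsion [3, 9]

Answer: M ≅ ℤ^2 ⊕ ℤ/3 ⊕ ℤ/9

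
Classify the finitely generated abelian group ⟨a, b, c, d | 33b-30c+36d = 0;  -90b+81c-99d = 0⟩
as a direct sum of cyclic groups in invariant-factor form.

Answer: M ≅ ℤ^2 ⊕ ℤ/3 ⊕ ℤ/9

Derivation:
rank_ℚ(R)=2; free=4−2=2
SNF(R) diag = [3, 9] → torsion [3, 9]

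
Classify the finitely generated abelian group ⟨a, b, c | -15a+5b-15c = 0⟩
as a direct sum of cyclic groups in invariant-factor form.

Answer: M ≅ ℤ^2 ⊕ ℤ/5

Derivation:
rank_ℚ(R)=1; free=3−1=2
SNF(R) diag = [5] → torsion [5]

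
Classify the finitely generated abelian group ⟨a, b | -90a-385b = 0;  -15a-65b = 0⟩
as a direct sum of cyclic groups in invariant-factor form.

rank_ℚ(R)=2; free=2−2=0
SNF(R) diag = [5, 15] → torsion [5, 15]

Answer: M ≅ ℤ/5 ⊕ ℤ/15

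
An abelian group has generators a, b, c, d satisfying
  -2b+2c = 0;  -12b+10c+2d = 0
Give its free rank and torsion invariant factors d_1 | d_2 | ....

Answer: M ≅ ℤ^2 ⊕ ℤ/2 ⊕ ℤ/2

Derivation:
rank_ℚ(R)=2; free=4−2=2
SNF(R) diag = [2, 2] → torsion [2, 2]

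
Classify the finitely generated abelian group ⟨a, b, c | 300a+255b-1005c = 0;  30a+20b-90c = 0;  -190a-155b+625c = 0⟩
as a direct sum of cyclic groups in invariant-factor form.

rank_ℚ(R)=3; free=3−3=0
SNF(R) diag = [5, 10, 30] → torsion [5, 10, 30]

Answer: M ≅ ℤ/5 ⊕ ℤ/10 ⊕ ℤ/30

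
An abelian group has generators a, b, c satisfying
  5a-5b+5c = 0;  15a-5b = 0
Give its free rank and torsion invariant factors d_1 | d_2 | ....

rank_ℚ(R)=2; free=3−2=1
SNF(R) diag = [5, 5] → torsion [5, 5]

Answer: M ≅ ℤ^1 ⊕ ℤ/5 ⊕ ℤ/5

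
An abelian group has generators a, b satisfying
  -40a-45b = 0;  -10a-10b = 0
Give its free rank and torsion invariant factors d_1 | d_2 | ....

Answer: M ≅ ℤ/5 ⊕ ℤ/10

Derivation:
rank_ℚ(R)=2; free=2−2=0
SNF(R) diag = [5, 10] → torsion [5, 10]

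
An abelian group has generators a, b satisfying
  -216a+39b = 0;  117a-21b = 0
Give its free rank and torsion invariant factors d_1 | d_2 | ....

rank_ℚ(R)=2; free=2−2=0
SNF(R) diag = [3, 9] → torsion [3, 9]

Answer: M ≅ ℤ/3 ⊕ ℤ/9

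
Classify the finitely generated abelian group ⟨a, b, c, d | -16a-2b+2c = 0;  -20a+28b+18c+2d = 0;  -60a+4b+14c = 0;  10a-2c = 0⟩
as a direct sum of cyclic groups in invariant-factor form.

Answer: M ≅ ℤ/2 ⊕ ℤ/2 ⊕ ℤ/2 ⊕ ℤ/2

Derivation:
rank_ℚ(R)=4; free=4−4=0
SNF(R) diag = [2, 2, 2, 2] → torsion [2, 2, 2, 2]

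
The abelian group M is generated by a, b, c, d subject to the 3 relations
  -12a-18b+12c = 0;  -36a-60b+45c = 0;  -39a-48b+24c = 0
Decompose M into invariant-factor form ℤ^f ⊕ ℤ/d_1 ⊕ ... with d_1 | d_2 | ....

Answer: M ≅ ℤ^1 ⊕ ℤ/3 ⊕ ℤ/3 ⊕ ℤ/6

Derivation:
rank_ℚ(R)=3; free=4−3=1
SNF(R) diag = [3, 3, 6] → torsion [3, 3, 6]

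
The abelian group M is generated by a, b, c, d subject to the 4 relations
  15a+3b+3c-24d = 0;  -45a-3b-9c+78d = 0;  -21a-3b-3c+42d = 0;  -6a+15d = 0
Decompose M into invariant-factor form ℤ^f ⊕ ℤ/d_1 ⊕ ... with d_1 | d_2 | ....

Answer: M ≅ ℤ/3 ⊕ ℤ/3 ⊕ ℤ/6 ⊕ ℤ/6

Derivation:
rank_ℚ(R)=4; free=4−4=0
SNF(R) diag = [3, 3, 6, 6] → torsion [3, 3, 6, 6]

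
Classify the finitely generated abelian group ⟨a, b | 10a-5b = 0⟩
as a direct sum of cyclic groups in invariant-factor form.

rank_ℚ(R)=1; free=2−1=1
SNF(R) diag = [5] → torsion [5]

Answer: M ≅ ℤ^1 ⊕ ℤ/5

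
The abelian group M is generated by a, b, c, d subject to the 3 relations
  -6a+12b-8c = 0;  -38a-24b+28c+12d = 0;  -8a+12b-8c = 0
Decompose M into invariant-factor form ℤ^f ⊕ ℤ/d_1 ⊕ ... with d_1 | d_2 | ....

Answer: M ≅ ℤ^1 ⊕ ℤ/2 ⊕ ℤ/4 ⊕ ℤ/12

Derivation:
rank_ℚ(R)=3; free=4−3=1
SNF(R) diag = [2, 4, 12] → torsion [2, 4, 12]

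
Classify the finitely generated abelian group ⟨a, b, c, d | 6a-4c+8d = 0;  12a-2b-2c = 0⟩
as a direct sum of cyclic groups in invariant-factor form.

rank_ℚ(R)=2; free=4−2=2
SNF(R) diag = [2, 2] → torsion [2, 2]

Answer: M ≅ ℤ^2 ⊕ ℤ/2 ⊕ ℤ/2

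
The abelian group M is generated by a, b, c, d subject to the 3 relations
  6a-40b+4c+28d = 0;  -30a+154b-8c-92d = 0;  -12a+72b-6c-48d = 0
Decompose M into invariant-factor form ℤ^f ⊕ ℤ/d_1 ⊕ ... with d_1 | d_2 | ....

rank_ℚ(R)=3; free=4−3=1
SNF(R) diag = [2, 2, 6] → torsion [2, 2, 6]

Answer: M ≅ ℤ^1 ⊕ ℤ/2 ⊕ ℤ/2 ⊕ ℤ/6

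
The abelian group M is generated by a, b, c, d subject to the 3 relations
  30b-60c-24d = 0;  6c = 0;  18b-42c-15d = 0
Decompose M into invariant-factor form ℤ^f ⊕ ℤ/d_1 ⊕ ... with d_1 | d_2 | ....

rank_ℚ(R)=3; free=4−3=1
SNF(R) diag = [3, 6, 6] → torsion [3, 6, 6]

Answer: M ≅ ℤ^1 ⊕ ℤ/3 ⊕ ℤ/6 ⊕ ℤ/6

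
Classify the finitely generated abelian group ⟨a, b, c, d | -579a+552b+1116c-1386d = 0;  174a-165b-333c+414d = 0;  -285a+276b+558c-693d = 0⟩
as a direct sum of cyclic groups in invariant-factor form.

rank_ℚ(R)=3; free=4−3=1
SNF(R) diag = [3, 9, 27] → torsion [3, 9, 27]

Answer: M ≅ ℤ^1 ⊕ ℤ/3 ⊕ ℤ/9 ⊕ ℤ/27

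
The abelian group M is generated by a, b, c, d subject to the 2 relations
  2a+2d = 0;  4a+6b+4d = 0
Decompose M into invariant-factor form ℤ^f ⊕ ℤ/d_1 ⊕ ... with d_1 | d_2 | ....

Answer: M ≅ ℤ^2 ⊕ ℤ/2 ⊕ ℤ/6

Derivation:
rank_ℚ(R)=2; free=4−2=2
SNF(R) diag = [2, 6] → torsion [2, 6]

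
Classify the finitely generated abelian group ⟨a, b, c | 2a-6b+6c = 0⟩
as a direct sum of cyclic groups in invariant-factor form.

Answer: M ≅ ℤ^2 ⊕ ℤ/2

Derivation:
rank_ℚ(R)=1; free=3−1=2
SNF(R) diag = [2] → torsion [2]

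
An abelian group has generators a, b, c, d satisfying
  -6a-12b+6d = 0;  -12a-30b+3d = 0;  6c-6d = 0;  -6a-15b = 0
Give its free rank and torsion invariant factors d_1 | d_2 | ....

rank_ℚ(R)=4; free=4−4=0
SNF(R) diag = [3, 3, 6, 6] → torsion [3, 3, 6, 6]

Answer: M ≅ ℤ/3 ⊕ ℤ/3 ⊕ ℤ/6 ⊕ ℤ/6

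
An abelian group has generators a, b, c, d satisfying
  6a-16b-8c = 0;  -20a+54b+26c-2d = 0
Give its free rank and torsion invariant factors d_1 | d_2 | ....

rank_ℚ(R)=2; free=4−2=2
SNF(R) diag = [2, 2] → torsion [2, 2]

Answer: M ≅ ℤ^2 ⊕ ℤ/2 ⊕ ℤ/2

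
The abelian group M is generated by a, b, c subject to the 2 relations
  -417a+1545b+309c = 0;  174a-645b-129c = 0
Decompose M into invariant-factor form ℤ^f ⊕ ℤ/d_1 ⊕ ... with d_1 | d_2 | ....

Answer: M ≅ ℤ^1 ⊕ ℤ/3 ⊕ ℤ/9

Derivation:
rank_ℚ(R)=2; free=3−2=1
SNF(R) diag = [3, 9] → torsion [3, 9]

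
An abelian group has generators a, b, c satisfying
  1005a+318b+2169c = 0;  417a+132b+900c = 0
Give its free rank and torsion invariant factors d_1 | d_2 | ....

Answer: M ≅ ℤ^1 ⊕ ℤ/3 ⊕ ℤ/9

Derivation:
rank_ℚ(R)=2; free=3−2=1
SNF(R) diag = [3, 9] → torsion [3, 9]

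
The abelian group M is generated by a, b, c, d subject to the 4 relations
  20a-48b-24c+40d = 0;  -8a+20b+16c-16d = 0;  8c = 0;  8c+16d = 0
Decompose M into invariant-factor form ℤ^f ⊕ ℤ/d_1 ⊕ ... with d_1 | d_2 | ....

Answer: M ≅ ℤ/4 ⊕ ℤ/4 ⊕ ℤ/8 ⊕ ℤ/16

Derivation:
rank_ℚ(R)=4; free=4−4=0
SNF(R) diag = [4, 4, 8, 16] → torsion [4, 4, 8, 16]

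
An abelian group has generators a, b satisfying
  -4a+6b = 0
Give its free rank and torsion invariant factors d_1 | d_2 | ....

rank_ℚ(R)=1; free=2−1=1
SNF(R) diag = [2] → torsion [2]

Answer: M ≅ ℤ^1 ⊕ ℤ/2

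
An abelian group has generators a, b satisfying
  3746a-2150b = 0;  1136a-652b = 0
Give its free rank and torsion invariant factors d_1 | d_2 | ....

Answer: M ≅ ℤ/2 ⊕ ℤ/4

Derivation:
rank_ℚ(R)=2; free=2−2=0
SNF(R) diag = [2, 4] → torsion [2, 4]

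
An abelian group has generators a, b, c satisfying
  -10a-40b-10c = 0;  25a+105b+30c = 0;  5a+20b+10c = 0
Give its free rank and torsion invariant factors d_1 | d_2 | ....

rank_ℚ(R)=3; free=3−3=0
SNF(R) diag = [5, 5, 10] → torsion [5, 5, 10]

Answer: M ≅ ℤ/5 ⊕ ℤ/5 ⊕ ℤ/10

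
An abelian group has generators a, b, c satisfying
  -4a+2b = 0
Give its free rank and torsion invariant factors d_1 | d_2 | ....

Answer: M ≅ ℤ^2 ⊕ ℤ/2

Derivation:
rank_ℚ(R)=1; free=3−1=2
SNF(R) diag = [2] → torsion [2]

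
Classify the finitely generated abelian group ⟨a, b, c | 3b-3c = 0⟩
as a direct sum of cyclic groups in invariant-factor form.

Answer: M ≅ ℤ^2 ⊕ ℤ/3

Derivation:
rank_ℚ(R)=1; free=3−1=2
SNF(R) diag = [3] → torsion [3]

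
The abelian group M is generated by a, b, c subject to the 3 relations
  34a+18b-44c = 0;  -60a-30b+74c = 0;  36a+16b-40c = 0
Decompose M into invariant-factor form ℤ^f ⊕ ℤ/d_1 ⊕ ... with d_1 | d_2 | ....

rank_ℚ(R)=3; free=3−3=0
SNF(R) diag = [2, 2, 4] → torsion [2, 2, 4]

Answer: M ≅ ℤ/2 ⊕ ℤ/2 ⊕ ℤ/4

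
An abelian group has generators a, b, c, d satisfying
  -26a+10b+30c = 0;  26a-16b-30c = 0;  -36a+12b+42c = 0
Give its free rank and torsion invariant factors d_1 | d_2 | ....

rank_ℚ(R)=3; free=4−3=1
SNF(R) diag = [2, 6, 6] → torsion [2, 6, 6]

Answer: M ≅ ℤ^1 ⊕ ℤ/2 ⊕ ℤ/6 ⊕ ℤ/6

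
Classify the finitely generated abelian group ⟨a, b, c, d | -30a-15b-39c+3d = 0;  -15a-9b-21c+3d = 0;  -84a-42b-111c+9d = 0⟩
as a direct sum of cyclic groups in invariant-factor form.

rank_ℚ(R)=3; free=4−3=1
SNF(R) diag = [3, 3, 3] → torsion [3, 3, 3]

Answer: M ≅ ℤ^1 ⊕ ℤ/3 ⊕ ℤ/3 ⊕ ℤ/3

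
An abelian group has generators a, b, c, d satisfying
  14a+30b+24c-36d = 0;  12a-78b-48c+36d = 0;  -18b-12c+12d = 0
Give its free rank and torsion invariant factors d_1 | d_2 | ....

rank_ℚ(R)=3; free=4−3=1
SNF(R) diag = [2, 6, 12] → torsion [2, 6, 12]

Answer: M ≅ ℤ^1 ⊕ ℤ/2 ⊕ ℤ/6 ⊕ ℤ/12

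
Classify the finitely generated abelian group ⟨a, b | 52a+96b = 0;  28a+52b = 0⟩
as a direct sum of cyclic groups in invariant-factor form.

rank_ℚ(R)=2; free=2−2=0
SNF(R) diag = [4, 4] → torsion [4, 4]

Answer: M ≅ ℤ/4 ⊕ ℤ/4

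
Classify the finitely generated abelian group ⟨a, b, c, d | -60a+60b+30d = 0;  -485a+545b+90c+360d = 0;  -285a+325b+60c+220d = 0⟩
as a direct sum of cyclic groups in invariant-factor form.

Answer: M ≅ ℤ^1 ⊕ ℤ/5 ⊕ ℤ/10 ⊕ ℤ/30

Derivation:
rank_ℚ(R)=3; free=4−3=1
SNF(R) diag = [5, 10, 30] → torsion [5, 10, 30]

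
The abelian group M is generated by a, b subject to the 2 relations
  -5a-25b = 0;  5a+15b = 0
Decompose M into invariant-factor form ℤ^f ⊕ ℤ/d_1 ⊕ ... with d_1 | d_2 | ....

rank_ℚ(R)=2; free=2−2=0
SNF(R) diag = [5, 10] → torsion [5, 10]

Answer: M ≅ ℤ/5 ⊕ ℤ/10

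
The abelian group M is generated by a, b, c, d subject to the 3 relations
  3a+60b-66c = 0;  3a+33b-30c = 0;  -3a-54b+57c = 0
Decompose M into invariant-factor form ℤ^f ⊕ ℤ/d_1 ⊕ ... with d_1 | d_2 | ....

Answer: M ≅ ℤ^1 ⊕ ℤ/3 ⊕ ℤ/3 ⊕ ℤ/9

Derivation:
rank_ℚ(R)=3; free=4−3=1
SNF(R) diag = [3, 3, 9] → torsion [3, 3, 9]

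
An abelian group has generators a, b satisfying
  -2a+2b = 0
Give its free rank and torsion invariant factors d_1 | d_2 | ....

rank_ℚ(R)=1; free=2−1=1
SNF(R) diag = [2] → torsion [2]

Answer: M ≅ ℤ^1 ⊕ ℤ/2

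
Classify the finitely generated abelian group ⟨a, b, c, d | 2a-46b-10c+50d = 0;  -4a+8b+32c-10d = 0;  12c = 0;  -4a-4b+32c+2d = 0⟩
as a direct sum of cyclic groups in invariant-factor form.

Answer: M ≅ ℤ/2 ⊕ ℤ/6 ⊕ ℤ/12 ⊕ ℤ/12

Derivation:
rank_ℚ(R)=4; free=4−4=0
SNF(R) diag = [2, 6, 12, 12] → torsion [2, 6, 12, 12]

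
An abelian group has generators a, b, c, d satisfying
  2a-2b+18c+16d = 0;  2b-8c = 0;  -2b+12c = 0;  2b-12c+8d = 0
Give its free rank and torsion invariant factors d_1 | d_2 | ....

Answer: M ≅ ℤ/2 ⊕ ℤ/2 ⊕ ℤ/4 ⊕ ℤ/8

Derivation:
rank_ℚ(R)=4; free=4−4=0
SNF(R) diag = [2, 2, 4, 8] → torsion [2, 2, 4, 8]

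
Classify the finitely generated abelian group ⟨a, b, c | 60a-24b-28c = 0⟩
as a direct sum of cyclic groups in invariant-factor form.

rank_ℚ(R)=1; free=3−1=2
SNF(R) diag = [4] → torsion [4]

Answer: M ≅ ℤ^2 ⊕ ℤ/4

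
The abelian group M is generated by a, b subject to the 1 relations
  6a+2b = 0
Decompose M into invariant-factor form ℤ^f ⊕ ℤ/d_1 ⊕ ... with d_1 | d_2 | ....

rank_ℚ(R)=1; free=2−1=1
SNF(R) diag = [2] → torsion [2]

Answer: M ≅ ℤ^1 ⊕ ℤ/2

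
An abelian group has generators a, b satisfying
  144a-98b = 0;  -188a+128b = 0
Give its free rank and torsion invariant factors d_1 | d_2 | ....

rank_ℚ(R)=2; free=2−2=0
SNF(R) diag = [2, 4] → torsion [2, 4]

Answer: M ≅ ℤ/2 ⊕ ℤ/4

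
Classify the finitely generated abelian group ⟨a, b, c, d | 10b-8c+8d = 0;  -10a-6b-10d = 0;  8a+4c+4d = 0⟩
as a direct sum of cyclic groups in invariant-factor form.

Answer: M ≅ ℤ^1 ⊕ ℤ/2 ⊕ ℤ/2 ⊕ ℤ/4

Derivation:
rank_ℚ(R)=3; free=4−3=1
SNF(R) diag = [2, 2, 4] → torsion [2, 2, 4]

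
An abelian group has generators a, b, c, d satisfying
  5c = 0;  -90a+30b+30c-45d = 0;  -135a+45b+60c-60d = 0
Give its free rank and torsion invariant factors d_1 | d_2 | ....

rank_ℚ(R)=3; free=4−3=1
SNF(R) diag = [5, 15, 15] → torsion [5, 15, 15]

Answer: M ≅ ℤ^1 ⊕ ℤ/5 ⊕ ℤ/15 ⊕ ℤ/15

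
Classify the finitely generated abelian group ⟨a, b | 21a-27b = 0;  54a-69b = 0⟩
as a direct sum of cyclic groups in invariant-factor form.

Answer: M ≅ ℤ/3 ⊕ ℤ/3

Derivation:
rank_ℚ(R)=2; free=2−2=0
SNF(R) diag = [3, 3] → torsion [3, 3]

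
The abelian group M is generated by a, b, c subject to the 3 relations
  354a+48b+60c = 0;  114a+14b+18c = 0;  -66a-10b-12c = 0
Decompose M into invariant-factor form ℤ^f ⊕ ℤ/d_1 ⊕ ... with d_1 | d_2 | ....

Answer: M ≅ ℤ/2 ⊕ ℤ/6 ⊕ ℤ/6

Derivation:
rank_ℚ(R)=3; free=3−3=0
SNF(R) diag = [2, 6, 6] → torsion [2, 6, 6]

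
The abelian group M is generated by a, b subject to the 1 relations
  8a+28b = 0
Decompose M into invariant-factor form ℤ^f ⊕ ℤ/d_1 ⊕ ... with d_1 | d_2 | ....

rank_ℚ(R)=1; free=2−1=1
SNF(R) diag = [4] → torsion [4]

Answer: M ≅ ℤ^1 ⊕ ℤ/4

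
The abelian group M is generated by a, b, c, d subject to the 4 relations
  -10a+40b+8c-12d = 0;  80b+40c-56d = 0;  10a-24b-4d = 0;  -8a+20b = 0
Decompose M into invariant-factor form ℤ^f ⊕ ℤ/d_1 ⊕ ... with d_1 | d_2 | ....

Answer: M ≅ ℤ/2 ⊕ ℤ/4 ⊕ ℤ/8 ⊕ ℤ/24

Derivation:
rank_ℚ(R)=4; free=4−4=0
SNF(R) diag = [2, 4, 8, 24] → torsion [2, 4, 8, 24]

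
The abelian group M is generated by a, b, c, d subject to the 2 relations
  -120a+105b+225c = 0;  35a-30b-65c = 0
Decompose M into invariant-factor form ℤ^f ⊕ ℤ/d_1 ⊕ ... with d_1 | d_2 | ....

rank_ℚ(R)=2; free=4−2=2
SNF(R) diag = [5, 15] → torsion [5, 15]

Answer: M ≅ ℤ^2 ⊕ ℤ/5 ⊕ ℤ/15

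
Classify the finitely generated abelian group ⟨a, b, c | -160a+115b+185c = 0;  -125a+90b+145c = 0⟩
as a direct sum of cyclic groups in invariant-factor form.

Answer: M ≅ ℤ^1 ⊕ ℤ/5 ⊕ ℤ/5

Derivation:
rank_ℚ(R)=2; free=3−2=1
SNF(R) diag = [5, 5] → torsion [5, 5]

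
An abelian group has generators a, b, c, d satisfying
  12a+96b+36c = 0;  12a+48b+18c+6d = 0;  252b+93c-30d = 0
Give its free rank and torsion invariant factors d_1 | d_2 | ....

Answer: M ≅ ℤ^1 ⊕ ℤ/3 ⊕ ℤ/6 ⊕ ℤ/12

Derivation:
rank_ℚ(R)=3; free=4−3=1
SNF(R) diag = [3, 6, 12] → torsion [3, 6, 12]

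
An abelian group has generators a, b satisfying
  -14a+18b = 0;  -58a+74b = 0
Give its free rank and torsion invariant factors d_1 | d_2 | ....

rank_ℚ(R)=2; free=2−2=0
SNF(R) diag = [2, 4] → torsion [2, 4]

Answer: M ≅ ℤ/2 ⊕ ℤ/4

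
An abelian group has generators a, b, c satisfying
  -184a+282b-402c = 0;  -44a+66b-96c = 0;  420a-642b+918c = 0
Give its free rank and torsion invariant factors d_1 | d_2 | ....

rank_ℚ(R)=3; free=3−3=0
SNF(R) diag = [2, 6, 12] → torsion [2, 6, 12]

Answer: M ≅ ℤ/2 ⊕ ℤ/6 ⊕ ℤ/12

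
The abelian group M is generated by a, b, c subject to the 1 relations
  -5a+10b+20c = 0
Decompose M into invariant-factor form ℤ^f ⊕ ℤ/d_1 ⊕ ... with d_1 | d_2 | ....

Answer: M ≅ ℤ^2 ⊕ ℤ/5

Derivation:
rank_ℚ(R)=1; free=3−1=2
SNF(R) diag = [5] → torsion [5]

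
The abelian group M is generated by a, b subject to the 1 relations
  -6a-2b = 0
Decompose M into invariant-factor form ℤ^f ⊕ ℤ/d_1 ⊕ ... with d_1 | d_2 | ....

Answer: M ≅ ℤ^1 ⊕ ℤ/2

Derivation:
rank_ℚ(R)=1; free=2−1=1
SNF(R) diag = [2] → torsion [2]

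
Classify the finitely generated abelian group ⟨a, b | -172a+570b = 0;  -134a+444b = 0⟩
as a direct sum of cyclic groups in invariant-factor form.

rank_ℚ(R)=2; free=2−2=0
SNF(R) diag = [2, 6] → torsion [2, 6]

Answer: M ≅ ℤ/2 ⊕ ℤ/6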